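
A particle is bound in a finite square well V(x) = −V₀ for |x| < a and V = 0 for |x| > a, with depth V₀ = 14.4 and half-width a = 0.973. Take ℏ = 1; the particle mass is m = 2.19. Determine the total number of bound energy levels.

N = 5

The dimensionless depth is z₀ = a√(2mV₀)/ℏ = 0.973 × √(63.07) = 7.727.
A new bound state (alternating even/odd) appears each time z₀ passes a multiple of π/2, so N = ⌊2z₀/π⌋ + 1 = ⌊4.919⌋ + 1 = 5.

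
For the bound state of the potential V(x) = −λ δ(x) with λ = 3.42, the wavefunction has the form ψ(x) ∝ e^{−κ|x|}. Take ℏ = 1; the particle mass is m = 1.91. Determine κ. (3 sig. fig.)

Integrating the TISE across x = 0 gives the cusp condition ψ'(0⁺) − ψ'(0⁻) = −(2mλ/ℏ²)ψ(0).
With ψ ∝ e^{−κ|x|} this yields −2κ = −2mλ/ℏ², so κ = mλ/ℏ² = 6.532.

κ = 6.53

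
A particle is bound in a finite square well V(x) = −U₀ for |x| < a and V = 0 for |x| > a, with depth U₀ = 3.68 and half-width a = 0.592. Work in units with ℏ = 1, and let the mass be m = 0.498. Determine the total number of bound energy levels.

The dimensionless depth is z₀ = a√(2mU₀)/ℏ = 0.592 × √(3.665) = 1.133.
A new bound state (alternating even/odd) appears each time z₀ passes a multiple of π/2, so N = ⌊2z₀/π⌋ + 1 = ⌊0.7215⌋ + 1 = 1.

N = 1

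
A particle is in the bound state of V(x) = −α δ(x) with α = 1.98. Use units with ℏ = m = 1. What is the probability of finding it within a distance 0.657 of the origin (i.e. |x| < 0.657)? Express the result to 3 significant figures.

P = 0.926

The normalised bound state is ψ = √κ e^{−κ|x|} with κ = mα/ℏ² = 1.980.
P(|x| < d) = ∫_{−d}^{d} κ e^{−2κ|x|} dx = 1 − e^{−2κd} = 1 − e^{−2.602} = 0.9259.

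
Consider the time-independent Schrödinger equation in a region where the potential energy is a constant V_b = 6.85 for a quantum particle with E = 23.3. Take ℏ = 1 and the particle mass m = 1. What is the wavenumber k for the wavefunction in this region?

k = 5.74

With E > V_b the solution is oscillatory, ψ ∝ e^{±ikx} with k = √(2m(E − V_b))/ℏ.
k = √(2 × 1 × 16.45) = 5.736.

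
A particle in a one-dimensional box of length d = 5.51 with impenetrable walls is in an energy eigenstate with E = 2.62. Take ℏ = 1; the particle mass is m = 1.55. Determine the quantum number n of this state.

n = 5

For an infinite well E_n = n²π²ℏ²/(2md²), so n = (d/πℏ)√(2mE).
n = (5.51/π) × √(2 × 1.55 × 2.62) = 4.998 → n = 5.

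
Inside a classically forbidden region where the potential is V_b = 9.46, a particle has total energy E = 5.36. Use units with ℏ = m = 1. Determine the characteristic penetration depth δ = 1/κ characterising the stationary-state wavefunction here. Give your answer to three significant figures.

δ = 0.349

Since E < V_b the TISE in this region is ψ'' = κ²ψ with κ = √(2m(V_b − E))/ℏ.
κ = √(2 × 1 × 4.1) = 2.864. The penetration depth is δ = 1/κ = 0.349.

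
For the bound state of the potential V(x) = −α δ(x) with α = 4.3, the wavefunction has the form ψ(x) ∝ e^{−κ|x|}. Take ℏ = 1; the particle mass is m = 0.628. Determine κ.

κ = 2.70

Integrating the TISE across x = 0 gives the cusp condition ψ'(0⁺) − ψ'(0⁻) = −(2mα/ℏ²)ψ(0).
With ψ ∝ e^{−κ|x|} this yields −2κ = −2mα/ℏ², so κ = mα/ℏ² = 2.700.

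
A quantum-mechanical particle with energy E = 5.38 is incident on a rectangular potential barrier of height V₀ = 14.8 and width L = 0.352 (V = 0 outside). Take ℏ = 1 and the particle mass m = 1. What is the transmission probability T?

T = 0.161

E < V₀: inside the barrier ψ ∝ e^{±κx} with κ = √(2m(V₀ − E))/ℏ = 4.341.
κL = 1.528, sinh(κL) = 2.196.
Matching ψ, ψ′ at both faces gives T = [1 + V₀² sinh²(κL) / (4E(V₀ − E))]⁻¹ = 1/6.209 = 0.161.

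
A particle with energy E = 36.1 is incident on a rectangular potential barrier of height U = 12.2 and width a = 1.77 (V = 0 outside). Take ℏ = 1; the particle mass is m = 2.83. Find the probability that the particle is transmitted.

Above the barrier the interior wavenumber is k₂ = √(2m(E − U))/ℏ = 11.63, giving phase k₂a = 20.59.
T = [1 + U² sin²(k₂a) / (4E(E − U))]⁻¹ = 1/1.042 = 0.960.

T = 0.960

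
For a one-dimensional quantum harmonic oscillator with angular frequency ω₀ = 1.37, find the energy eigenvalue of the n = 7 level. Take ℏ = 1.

The oscillator eigenvalues are E_n = ℏω₀(n + ½), so E_7 = 1.37 × 7.5 = 10.28.

E = 10.3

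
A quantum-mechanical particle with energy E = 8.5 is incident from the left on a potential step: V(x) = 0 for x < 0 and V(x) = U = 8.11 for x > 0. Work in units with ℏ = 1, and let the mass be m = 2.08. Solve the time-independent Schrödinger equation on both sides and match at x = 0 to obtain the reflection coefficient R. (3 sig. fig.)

The wavenumbers are k₁ = √(2mE)/ℏ = 5.946 on the left and k₂ = √(2m(E − U))/ℏ = 1.274 on the right.
Continuity of ψ and ψ′ at the step yields the reflection amplitude r = (k₁ − k₂)/(k₁ + k₂) = 0.6472; thus R = |r|² = 0.4188, T = 0.5812.

R = 0.419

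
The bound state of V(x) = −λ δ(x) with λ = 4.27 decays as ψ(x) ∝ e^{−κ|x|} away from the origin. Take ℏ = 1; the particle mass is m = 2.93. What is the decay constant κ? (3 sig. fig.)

Integrate −(ℏ²/2m)ψ'' − λδ(x)ψ = Eψ from −ε to +ε: the ψ'' term gives ψ'(0⁺) − ψ'(0⁻) and the δ term gives −(2mλ/ℏ²)ψ(0).
With ψ ∝ e^{−κ|x|} this yields −2κ = −2mλ/ℏ², so κ = mλ/ℏ² = 12.51.

κ = 12.5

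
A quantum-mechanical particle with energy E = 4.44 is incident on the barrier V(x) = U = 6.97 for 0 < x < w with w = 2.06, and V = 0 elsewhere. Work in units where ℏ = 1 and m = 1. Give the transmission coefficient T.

E < U: inside the barrier ψ ∝ e^{±κx} with κ = √(2m(U − E))/ℏ = 2.249.
κw = 4.634, sinh(κw) = 51.45.
The exact tunnelling result is T⁻¹ = 1 + U² sinh²(κw) / [4E(U − E)] = 2863, so T = 0.000349.

T = 0.000349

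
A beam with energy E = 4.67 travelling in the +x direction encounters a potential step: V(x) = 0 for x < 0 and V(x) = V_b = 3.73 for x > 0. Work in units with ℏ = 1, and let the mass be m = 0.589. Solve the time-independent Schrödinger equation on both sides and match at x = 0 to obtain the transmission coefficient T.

T = 0.855

The wavenumbers are k₁ = √(2mE)/ℏ = 2.345 on the left and k₂ = √(2m(E − V_b))/ℏ = 1.052 on the right.
Continuity of ψ and ψ′ at the step yields the reflection amplitude r = (k₁ − k₂)/(k₁ + k₂) = 0.3806; thus R = |r|² = 0.1449, T = 0.8551.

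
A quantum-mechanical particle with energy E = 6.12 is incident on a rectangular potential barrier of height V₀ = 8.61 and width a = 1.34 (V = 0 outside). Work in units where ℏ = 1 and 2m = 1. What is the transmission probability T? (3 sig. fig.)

E < V₀: inside the barrier ψ ∝ e^{±κx} with κ = √(2m(V₀ − E))/ℏ = 1.578.
κa = 2.114, sinh(κa) = 4.082.
The exact tunnelling result is T⁻¹ = 1 + V₀² sinh²(κa) / [4E(V₀ − E)] = 21.27, so T = 0.0470.

T = 0.0470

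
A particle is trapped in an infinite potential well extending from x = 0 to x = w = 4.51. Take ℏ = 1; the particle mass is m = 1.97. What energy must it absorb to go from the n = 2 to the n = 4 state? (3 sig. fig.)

E_n = n²π²ℏ²/(2mw²), so ΔE = (4² − 2²) π²ℏ²/(2mw²).
ΔE = 12 × π² / (2 × 1.97 × 4.51²) = 1.478.

ΔE = 1.48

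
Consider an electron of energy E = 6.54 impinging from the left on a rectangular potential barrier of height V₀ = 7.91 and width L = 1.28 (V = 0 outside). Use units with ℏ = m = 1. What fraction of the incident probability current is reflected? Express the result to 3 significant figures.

R = 0.967

E < V₀: inside the barrier ψ ∝ e^{±κx} with κ = √(2m(V₀ − E))/ℏ = 1.655.
κL = 2.119, sinh(κL) = 4.100.
Matching ψ, ψ′ at both faces gives T = [1 + V₀² sinh²(κL) / (4E(V₀ − E))]⁻¹ = 1/30.35 = 0.0329.
R = 1 − T = 0.967.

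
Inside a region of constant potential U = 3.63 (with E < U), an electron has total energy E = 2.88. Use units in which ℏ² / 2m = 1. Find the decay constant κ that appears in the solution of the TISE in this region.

κ = 0.866

Since E < U the TISE in this region is ψ'' = κ²ψ with κ = √(2m(U − E))/ℏ.
κ = √(2 × 0.5 × 0.75) = 0.8660.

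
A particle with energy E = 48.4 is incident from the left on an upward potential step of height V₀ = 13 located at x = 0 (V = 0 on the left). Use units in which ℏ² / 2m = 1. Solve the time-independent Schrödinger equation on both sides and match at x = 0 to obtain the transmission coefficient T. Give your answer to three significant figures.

On each side the TISE gives plane waves with k = √(2m(E − V))/ℏ: k₁ = √(2·½·48.4) = 6.957, k₂ = √(2·½·35.4) = 5.950.
Continuity of ψ and ψ′ at the step yields the reflection amplitude r = (k₁ − k₂)/(k₁ + k₂) = 0.07804; thus R = |r|² = 0.006090, T = 0.9939.

T = 0.994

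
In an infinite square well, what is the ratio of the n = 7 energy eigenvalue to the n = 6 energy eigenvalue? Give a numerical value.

E_n = n²π²ℏ²/(2mL²) so the ratio is n₂²/n₁² = 49/36 = 1.36111.

1.36111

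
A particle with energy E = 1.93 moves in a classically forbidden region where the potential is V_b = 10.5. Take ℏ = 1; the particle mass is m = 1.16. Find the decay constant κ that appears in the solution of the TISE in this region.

κ = 4.46

Since E < V_b the TISE in this region is ψ'' = κ²ψ with κ = √(2m(V_b − E))/ℏ.
κ = √(2 × 1.16 × 8.57) = 4.459.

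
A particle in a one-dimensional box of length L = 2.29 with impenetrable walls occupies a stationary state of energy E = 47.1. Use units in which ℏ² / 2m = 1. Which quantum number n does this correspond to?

n = 5

From E_n = n²π²ℏ²/(2mL²) invert to n = √(2mL²E)/(πℏ).
n = (2.29/π) × √(2 × 0.5 × 47.1) = 5.003 → n = 5.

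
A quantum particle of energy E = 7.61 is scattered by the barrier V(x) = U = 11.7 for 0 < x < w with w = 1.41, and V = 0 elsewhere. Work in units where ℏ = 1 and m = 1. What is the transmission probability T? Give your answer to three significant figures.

T = 0.00114

Since E < U the interior solution is evanescent with decay constant κ = √(2m(U − E))/ℏ = 2.860.
κw = 4.033, sinh(κw) = 28.20.
The exact tunnelling result is T⁻¹ = 1 + U² sinh²(κw) / [4E(U − E)] = 875.2, so T = 0.00114.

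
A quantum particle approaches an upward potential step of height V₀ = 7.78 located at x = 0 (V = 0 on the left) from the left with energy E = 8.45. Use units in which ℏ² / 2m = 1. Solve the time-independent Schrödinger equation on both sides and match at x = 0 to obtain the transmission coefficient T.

T = 0.686

The wavenumbers are k₁ = √(2mE)/ℏ = 2.907 on the left and k₂ = √(2m(E − V₀))/ℏ = 0.8185 on the right.
Continuity of ψ and ψ′ at the step yields the reflection amplitude r = (k₁ − k₂)/(k₁ + k₂) = 0.5606; thus R = |r|² = 0.3142, T = 0.6858.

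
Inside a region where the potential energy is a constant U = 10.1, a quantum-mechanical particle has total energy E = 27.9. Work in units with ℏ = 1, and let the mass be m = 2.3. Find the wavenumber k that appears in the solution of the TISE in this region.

With E > U the solution is oscillatory, ψ ∝ e^{±ikx} with k = √(2m(E − U))/ℏ.
k = √(2 × 2.3 × 17.8) = 9.049.

k = 9.05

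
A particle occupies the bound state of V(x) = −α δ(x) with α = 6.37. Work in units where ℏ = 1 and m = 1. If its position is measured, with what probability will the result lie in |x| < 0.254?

P = 0.961

The normalised bound state is ψ = √κ e^{−κ|x|} with κ = mα/ℏ² = 6.370.
P(|x| < d) = ∫_{−d}^{d} κ e^{−2κ|x|} dx = 1 − e^{−2κd} = 1 − e^{−3.236} = 0.9607.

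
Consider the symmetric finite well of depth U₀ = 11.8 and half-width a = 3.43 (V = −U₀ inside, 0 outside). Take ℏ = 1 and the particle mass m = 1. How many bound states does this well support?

Define the well-strength parameter z₀ = (a/ℏ)√(2mU₀) = 3.43 × √(2·1·11.8) = 16.66.
The even/odd transcendental equations gain one root per π/2 in z₀, giving N = 1 + ⌊2z₀/π⌋ = 1 + ⌊10.61⌋ = 11.

N = 11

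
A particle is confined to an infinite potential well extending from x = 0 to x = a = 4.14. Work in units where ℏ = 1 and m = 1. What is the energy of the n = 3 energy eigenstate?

E = 2.59

The infinite-well eigenfunctions ψ_n = √(2/a) sin(nπx/a) vanish at both walls, giving E_n = n²π²ℏ²/(2ma²).
E_3 = 3² × π² / (2 × 1 × 4.14²) = 2.591.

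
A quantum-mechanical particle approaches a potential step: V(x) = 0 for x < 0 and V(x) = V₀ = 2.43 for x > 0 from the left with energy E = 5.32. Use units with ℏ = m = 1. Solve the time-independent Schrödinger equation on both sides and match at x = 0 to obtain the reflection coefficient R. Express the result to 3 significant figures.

R = 0.0229

The wavenumbers are k₁ = √(2mE)/ℏ = 3.262 on the left and k₂ = √(2m(E − V₀))/ℏ = 2.404 on the right.
Matching ψ and ψ′ at x = 0 gives r = (k₁ − k₂)/(k₁ + k₂), so R = r² = 0.02292 and T = 1 − R = 0.9771.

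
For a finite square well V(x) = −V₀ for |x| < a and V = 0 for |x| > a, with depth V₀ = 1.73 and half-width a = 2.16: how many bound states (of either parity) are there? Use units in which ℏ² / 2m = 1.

N = 2

The dimensionless depth is z₀ = a√(2mV₀)/ℏ = 2.16 × √(1.730) = 2.841.
The even/odd transcendental equations gain one root per π/2 in z₀, giving N = 1 + ⌊2z₀/π⌋ = 1 + ⌊1.809⌋ = 2.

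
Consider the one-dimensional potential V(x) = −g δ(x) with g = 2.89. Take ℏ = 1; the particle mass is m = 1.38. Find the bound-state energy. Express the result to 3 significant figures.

E = -5.76

The bound state is ψ(x) = √κ e^{−κ|x|}. The derivative jump ψ'(0⁺) − ψ'(0⁻) = −(2mg/ℏ²)ψ(0) fixes κ = mg/ℏ² = 3.988.
Then E = −ℏ²κ²/(2m) = −mg²/(2ℏ²) = -5.763.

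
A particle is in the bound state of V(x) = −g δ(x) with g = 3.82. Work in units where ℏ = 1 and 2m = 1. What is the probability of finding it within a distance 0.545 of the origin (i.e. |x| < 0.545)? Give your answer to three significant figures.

P = 0.875

The normalised bound state is ψ = √κ e^{−κ|x|} with κ = mg/ℏ² = 1.910.
P(|x| < d) = ∫_{−d}^{d} κ e^{−2κ|x|} dx = 1 − e^{−2κd} = 1 − e^{−2.082} = 0.8753.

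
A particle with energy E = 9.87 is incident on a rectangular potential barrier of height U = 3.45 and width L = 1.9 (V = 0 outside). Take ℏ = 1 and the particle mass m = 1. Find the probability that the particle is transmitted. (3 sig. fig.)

Above the barrier the interior wavenumber is k₂ = √(2m(E − U))/ℏ = 3.583, giving phase k₂L = 6.808.
Matching at both interfaces gives T⁻¹ = 1 + U² sin²(k₂L) / [4E(E − U)] = 1.012, hence T = 0.988.

T = 0.988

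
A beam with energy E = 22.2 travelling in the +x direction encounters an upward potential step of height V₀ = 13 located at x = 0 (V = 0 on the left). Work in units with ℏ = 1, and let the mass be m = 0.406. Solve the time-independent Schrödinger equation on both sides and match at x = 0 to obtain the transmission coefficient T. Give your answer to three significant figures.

On each side the TISE gives plane waves with k = √(2m(E − V))/ℏ: k₁ = √(2·0.406·22.2) = 4.246, k₂ = √(2·0.406·9.2) = 2.733.
Continuity of ψ and ψ′ at the step yields the reflection amplitude r = (k₁ − k₂)/(k₁ + k₂) = 0.2167; thus R = |r|² = 0.04697, T = 0.9530.

T = 0.953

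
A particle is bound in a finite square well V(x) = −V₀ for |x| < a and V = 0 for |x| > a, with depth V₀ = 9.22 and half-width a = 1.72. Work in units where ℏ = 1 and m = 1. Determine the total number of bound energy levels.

N = 5

Define the well-strength parameter z₀ = (a/ℏ)√(2mV₀) = 1.72 × √(2·1·9.22) = 7.386.
The even/odd transcendental equations gain one root per π/2 in z₀, giving N = 1 + ⌊2z₀/π⌋ = 1 + ⌊4.702⌋ = 5.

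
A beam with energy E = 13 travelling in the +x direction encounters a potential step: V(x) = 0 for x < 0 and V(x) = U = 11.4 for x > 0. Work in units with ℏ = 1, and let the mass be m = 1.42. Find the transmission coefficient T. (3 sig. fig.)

T = 0.769

The wavenumbers are k₁ = √(2mE)/ℏ = 6.076 on the left and k₂ = √(2m(E − U))/ℏ = 2.132 on the right.
Matching ψ and ψ′ at x = 0 gives r = (k₁ − k₂)/(k₁ + k₂), so R = r² = 0.2310 and T = 1 − R = 0.7690.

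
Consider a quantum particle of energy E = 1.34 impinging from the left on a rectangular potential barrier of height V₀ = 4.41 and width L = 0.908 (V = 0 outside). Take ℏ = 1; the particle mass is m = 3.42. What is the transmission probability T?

Since E < V₀ the interior solution is evanescent with decay constant κ = √(2m(V₀ − E))/ℏ = 4.582.
κL = 4.161, sinh(κL) = 32.06.
Matching ψ, ψ′ at both faces gives T = [1 + V₀² sinh²(κL) / (4E(V₀ − E))]⁻¹ = 1/1215 = 0.000823.

T = 0.000823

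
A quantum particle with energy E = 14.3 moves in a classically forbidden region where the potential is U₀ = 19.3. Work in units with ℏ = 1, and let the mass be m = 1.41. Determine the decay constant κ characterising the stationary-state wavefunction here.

Since E < U₀ the TISE in this region is ψ'' = κ²ψ with κ = √(2m(U₀ − E))/ℏ.
κ = √(2 × 1.41 × 5) = 3.755.

κ = 3.75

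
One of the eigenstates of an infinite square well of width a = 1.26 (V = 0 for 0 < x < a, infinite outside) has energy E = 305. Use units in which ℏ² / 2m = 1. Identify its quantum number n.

n = 7

From E_n = n²π²ℏ²/(2ma²) invert to n = √(2ma²E)/(πℏ).
n = (1.26/π) × √(2 × 0.5 × 305) = 7.004 → n = 7.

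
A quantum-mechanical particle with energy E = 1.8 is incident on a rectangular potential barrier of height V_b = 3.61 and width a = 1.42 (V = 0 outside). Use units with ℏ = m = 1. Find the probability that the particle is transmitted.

T = 0.0178

Since E < V_b the interior solution is evanescent with decay constant κ = √(2m(V_b − E))/ℏ = 1.903.
κa = 2.702, sinh(κa) = 7.419.
The exact tunnelling result is T⁻¹ = 1 + V_b² sinh²(κa) / [4E(V_b − E)] = 56.05, so T = 0.0178.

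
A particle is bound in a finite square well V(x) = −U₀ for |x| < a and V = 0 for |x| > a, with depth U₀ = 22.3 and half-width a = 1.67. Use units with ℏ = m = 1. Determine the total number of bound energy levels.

N = 8

Define the well-strength parameter z₀ = (a/ℏ)√(2mU₀) = 1.67 × √(2·1·22.3) = 11.15.
The even/odd transcendental equations gain one root per π/2 in z₀, giving N = 1 + ⌊2z₀/π⌋ = 1 + ⌊7.100⌋ = 8.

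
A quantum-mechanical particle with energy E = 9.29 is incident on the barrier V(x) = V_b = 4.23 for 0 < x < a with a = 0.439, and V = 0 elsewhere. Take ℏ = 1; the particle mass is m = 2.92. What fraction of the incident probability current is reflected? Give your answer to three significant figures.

R = 0.0428

Above the barrier the interior wavenumber is k₂ = √(2m(E − V_b))/ℏ = 5.436, giving phase k₂a = 2.386.
T = [1 + V_b² sin²(k₂a) / (4E(E − V_b))]⁻¹ = 1/1.045 = 0.957.
R = 1 − T = 0.0428.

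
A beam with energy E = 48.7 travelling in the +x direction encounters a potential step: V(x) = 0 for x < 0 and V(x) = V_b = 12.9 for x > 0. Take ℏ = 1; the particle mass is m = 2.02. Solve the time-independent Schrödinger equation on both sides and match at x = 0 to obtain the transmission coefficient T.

T = 0.994

On each side the TISE gives plane waves with k = √(2m(E − V))/ℏ: k₁ = √(2·2.02·48.7) = 14.03, k₂ = √(2·2.02·35.8) = 12.03.
Matching ψ and ψ′ at x = 0 gives r = (k₁ − k₂)/(k₁ + k₂), so R = r² = 0.005895 and T = 1 − R = 0.9941.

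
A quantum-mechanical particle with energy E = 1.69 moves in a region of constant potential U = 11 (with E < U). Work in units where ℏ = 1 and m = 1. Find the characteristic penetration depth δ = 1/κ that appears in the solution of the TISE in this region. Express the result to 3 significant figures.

Since E < U the TISE in this region is ψ'' = κ²ψ with κ = √(2m(U − E))/ℏ.
κ = √(2 × 1 × 9.31) = 4.315. The penetration depth is δ = 1/κ = 0.232.

δ = 0.232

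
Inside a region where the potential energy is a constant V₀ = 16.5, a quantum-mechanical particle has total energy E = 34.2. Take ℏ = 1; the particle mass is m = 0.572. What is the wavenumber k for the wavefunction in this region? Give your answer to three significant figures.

k = 4.50

With E > V₀ the solution is oscillatory, ψ ∝ e^{±ikx} with k = √(2m(E − V₀))/ℏ.
k = √(2 × 0.572 × 17.7) = 4.500.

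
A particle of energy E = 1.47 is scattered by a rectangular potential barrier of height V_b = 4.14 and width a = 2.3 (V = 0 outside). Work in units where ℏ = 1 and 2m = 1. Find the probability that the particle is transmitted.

T = 0.00199

Since E < V_b the interior solution is evanescent with decay constant κ = √(2m(V_b − E))/ℏ = 1.634.
κa = 3.758, sinh(κa) = 21.42.
Matching ψ, ψ′ at both faces gives T = [1 + V_b² sinh²(κa) / (4E(V_b − E))]⁻¹ = 1/502.1 = 0.00199.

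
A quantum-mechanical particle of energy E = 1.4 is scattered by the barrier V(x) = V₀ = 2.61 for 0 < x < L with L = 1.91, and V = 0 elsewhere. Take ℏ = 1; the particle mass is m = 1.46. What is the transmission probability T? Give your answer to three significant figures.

E < V₀: inside the barrier ψ ∝ e^{±κx} with κ = √(2m(V₀ − E))/ℏ = 1.880.
κL = 3.590, sinh(κL) = 18.11.
Matching ψ, ψ′ at both faces gives T = [1 + V₀² sinh²(κL) / (4E(V₀ − E))]⁻¹ = 1/330.6 = 0.00302.

T = 0.00302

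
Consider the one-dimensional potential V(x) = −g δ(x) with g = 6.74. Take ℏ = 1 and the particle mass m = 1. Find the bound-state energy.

E = -22.7

For x ≠ 0 the bound state is ψ ∝ e^{−κ|x|}; integrating the TISE across the delta gives the cusp condition 2κ = 2mg/ℏ², so κ = 6.740.
Then E = −ℏ²κ²/(2m) = −mg²/(2ℏ²) = -22.71.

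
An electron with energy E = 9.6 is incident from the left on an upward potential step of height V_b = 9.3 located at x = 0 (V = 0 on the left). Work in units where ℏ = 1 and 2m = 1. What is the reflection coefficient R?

R = 0.489

The wavenumbers are k₁ = √(2mE)/ℏ = 3.098 on the left and k₂ = √(2m(E − V_b))/ℏ = 0.5477 on the right.
Matching ψ and ψ′ at x = 0 gives r = (k₁ − k₂)/(k₁ + k₂), so R = r² = 0.4894 and T = 1 − R = 0.5106.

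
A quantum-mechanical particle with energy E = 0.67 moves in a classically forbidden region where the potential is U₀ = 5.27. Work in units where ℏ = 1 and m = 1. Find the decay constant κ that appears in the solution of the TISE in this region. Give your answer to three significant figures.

κ = 3.03

Since E < U₀ the TISE in this region is ψ'' = κ²ψ with κ = √(2m(U₀ − E))/ℏ.
κ = √(2 × 1 × 4.6) = 3.033.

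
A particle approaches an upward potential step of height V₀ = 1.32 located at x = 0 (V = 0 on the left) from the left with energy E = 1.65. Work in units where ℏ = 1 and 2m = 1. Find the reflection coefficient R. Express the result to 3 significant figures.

On each side the TISE gives plane waves with k = √(2m(E − V))/ℏ: k₁ = √(2·½·1.65) = 1.285, k₂ = √(2·½·0.33) = 0.5745.
Matching ψ and ψ′ at x = 0 gives r = (k₁ − k₂)/(k₁ + k₂), so R = r² = 0.1459 and T = 1 − R = 0.8541.

R = 0.146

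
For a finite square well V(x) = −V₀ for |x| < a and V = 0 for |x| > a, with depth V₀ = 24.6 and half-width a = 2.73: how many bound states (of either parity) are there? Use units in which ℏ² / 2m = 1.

N = 9

Define the well-strength parameter z₀ = (a/ℏ)√(2mV₀) = 2.73 × √(2·0.5·24.6) = 13.54.
A new bound state (alternating even/odd) appears each time z₀ passes a multiple of π/2, so N = ⌊2z₀/π⌋ + 1 = ⌊8.620⌋ + 1 = 9.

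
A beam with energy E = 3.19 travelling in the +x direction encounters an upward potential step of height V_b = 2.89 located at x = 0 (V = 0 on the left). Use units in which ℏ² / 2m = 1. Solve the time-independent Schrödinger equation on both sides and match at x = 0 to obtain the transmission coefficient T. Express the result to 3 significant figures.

T = 0.718

On each side the TISE gives plane waves with k = √(2m(E − V))/ℏ: k₁ = √(2·½·3.19) = 1.786, k₂ = √(2·½·0.3) = 0.5477.
Continuity of ψ and ψ′ at the step yields the reflection amplitude r = (k₁ − k₂)/(k₁ + k₂) = 0.5306; thus R = |r|² = 0.2816, T = 0.7184.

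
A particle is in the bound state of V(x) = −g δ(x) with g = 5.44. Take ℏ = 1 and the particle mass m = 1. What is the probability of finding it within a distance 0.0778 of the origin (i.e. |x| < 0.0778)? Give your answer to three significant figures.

P = 0.571

The normalised bound state is ψ = √κ e^{−κ|x|} with κ = mg/ℏ² = 5.440.
P(|x| < d) = ∫_{−d}^{d} κ e^{−2κ|x|} dx = 1 − e^{−2κd} = 1 − e^{−0.8465} = 0.5711.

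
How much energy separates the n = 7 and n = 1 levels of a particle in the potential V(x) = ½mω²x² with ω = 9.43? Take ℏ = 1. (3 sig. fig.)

ΔE = 56.6

E_n = ℏω(n + ½), so ΔE = (7 − 1) ℏω = 6 × 9.43 = 56.58.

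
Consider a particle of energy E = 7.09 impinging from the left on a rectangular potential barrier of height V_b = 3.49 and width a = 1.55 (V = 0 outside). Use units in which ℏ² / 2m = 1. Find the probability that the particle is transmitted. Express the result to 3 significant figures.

Above the barrier the interior wavenumber is k₂ = √(2m(E − V_b))/ℏ = 1.897, giving phase k₂a = 2.941.
T = [1 + V_b² sin²(k₂a) / (4E(E − V_b))]⁻¹ = 1/1.005 = 0.995.

T = 0.995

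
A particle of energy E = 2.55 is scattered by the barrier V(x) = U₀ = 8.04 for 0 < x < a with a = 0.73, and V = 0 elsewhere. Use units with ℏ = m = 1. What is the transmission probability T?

T = 0.0271

E < U₀: inside the barrier ψ ∝ e^{±κx} with κ = √(2m(U₀ − E))/ℏ = 3.314.
κa = 2.419, sinh(κa) = 5.572.
Matching ψ, ψ′ at both faces gives T = [1 + U₀² sinh²(κa) / (4E(U₀ − E))]⁻¹ = 1/36.85 = 0.0271.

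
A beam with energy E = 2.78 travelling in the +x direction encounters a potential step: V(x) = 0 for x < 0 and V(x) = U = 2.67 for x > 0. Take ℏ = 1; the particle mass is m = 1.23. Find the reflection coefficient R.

On each side the TISE gives plane waves with k = √(2m(E − V))/ℏ: k₁ = √(2·1.23·2.78) = 2.615, k₂ = √(2·1.23·0.11) = 0.5202.
Continuity of ψ and ψ′ at the step yields the reflection amplitude r = (k₁ − k₂)/(k₁ + k₂) = 0.6682; thus R = |r|² = 0.4465, T = 0.5535.

R = 0.446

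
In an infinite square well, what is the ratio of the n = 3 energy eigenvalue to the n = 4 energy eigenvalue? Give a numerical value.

E_n = n²π²ℏ²/(2mL²) so the ratio is n₂²/n₁² = 9/16 = 0.5625.

0.5625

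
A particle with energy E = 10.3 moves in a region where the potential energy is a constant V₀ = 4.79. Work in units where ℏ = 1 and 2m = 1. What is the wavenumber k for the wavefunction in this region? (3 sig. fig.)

k = 2.35

With E > V₀ the solution is oscillatory, ψ ∝ e^{±ikx} with k = √(2m(E − V₀))/ℏ.
k = √(2 × 0.5 × 5.51) = 2.347.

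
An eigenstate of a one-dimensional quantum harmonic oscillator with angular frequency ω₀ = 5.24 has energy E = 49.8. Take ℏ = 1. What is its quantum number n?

Invert E_n = (n + ½)ℏω₀: n = E/ℏω₀ − ½ = 9.004, so n = 9.

n = 9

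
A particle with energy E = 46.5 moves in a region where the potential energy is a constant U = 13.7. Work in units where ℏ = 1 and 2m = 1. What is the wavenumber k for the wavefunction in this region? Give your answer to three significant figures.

With E > U the solution is oscillatory, ψ ∝ e^{±ikx} with k = √(2m(E − U))/ℏ.
k = √(2 × 0.5 × 32.8) = 5.727.

k = 5.73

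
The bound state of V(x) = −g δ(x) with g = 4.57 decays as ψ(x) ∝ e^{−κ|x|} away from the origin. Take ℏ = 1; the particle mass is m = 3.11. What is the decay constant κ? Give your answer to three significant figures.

Integrating the TISE across x = 0 gives the cusp condition ψ'(0⁺) − ψ'(0⁻) = −(2mg/ℏ²)ψ(0).
With ψ ∝ e^{−κ|x|} this yields −2κ = −2mg/ℏ², so κ = mg/ℏ² = 14.21.

κ = 14.2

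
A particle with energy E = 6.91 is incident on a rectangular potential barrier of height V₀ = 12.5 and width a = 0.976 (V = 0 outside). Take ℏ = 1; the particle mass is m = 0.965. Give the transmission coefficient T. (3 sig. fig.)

T = 0.00648

Since E < V₀ the interior solution is evanescent with decay constant κ = √(2m(V₀ − E))/ℏ = 3.285.
κa = 3.206, sinh(κa) = 12.32.
The exact tunnelling result is T⁻¹ = 1 + V₀² sinh²(κa) / [4E(V₀ − E)] = 154.4, so T = 0.00648.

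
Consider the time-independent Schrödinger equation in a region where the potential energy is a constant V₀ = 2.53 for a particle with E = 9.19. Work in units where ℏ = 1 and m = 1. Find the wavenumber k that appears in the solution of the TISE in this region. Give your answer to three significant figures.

k = 3.65

With E > V₀ the solution is oscillatory, ψ ∝ e^{±ikx} with k = √(2m(E − V₀))/ℏ.
k = √(2 × 1 × 6.66) = 3.650.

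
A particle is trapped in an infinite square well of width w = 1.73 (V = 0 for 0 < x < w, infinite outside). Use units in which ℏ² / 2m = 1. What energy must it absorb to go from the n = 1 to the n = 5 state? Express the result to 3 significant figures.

E_n = n²π²ℏ²/(2mw²), so ΔE = (5² − 1²) π²ℏ²/(2mw²).
ΔE = 24 × π² / (2 × 0.5 × 1.73²) = 79.14.

ΔE = 79.1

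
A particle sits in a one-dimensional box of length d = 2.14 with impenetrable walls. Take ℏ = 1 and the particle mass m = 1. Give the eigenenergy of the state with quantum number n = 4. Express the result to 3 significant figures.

The infinite-well eigenfunctions ψ_n = √(2/d) sin(nπx/d) vanish at both walls, giving E_n = n²π²ℏ²/(2md²).
E_4 = 4² × π² / (2 × 1 × 2.14²) = 17.24.

E = 17.2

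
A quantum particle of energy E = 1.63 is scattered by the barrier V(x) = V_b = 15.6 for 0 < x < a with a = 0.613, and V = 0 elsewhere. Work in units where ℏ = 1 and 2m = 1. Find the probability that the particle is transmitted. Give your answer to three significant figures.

Since E < V_b the interior solution is evanescent with decay constant κ = √(2m(V_b − E))/ℏ = 3.738.
κa = 2.291, sinh(κa) = 4.893.
The exact tunnelling result is T⁻¹ = 1 + V_b² sinh²(κa) / [4E(V_b − E)] = 64.96, so T = 0.0154.

T = 0.0154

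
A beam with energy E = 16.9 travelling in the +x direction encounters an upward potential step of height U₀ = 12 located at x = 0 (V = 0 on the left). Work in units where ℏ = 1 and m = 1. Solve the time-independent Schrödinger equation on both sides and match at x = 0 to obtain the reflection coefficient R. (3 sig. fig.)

The wavenumbers are k₁ = √(2mE)/ℏ = 5.814 on the left and k₂ = √(2m(E − U₀))/ℏ = 3.130 on the right.
Continuity of ψ and ψ′ at the step yields the reflection amplitude r = (k₁ − k₂)/(k₁ + k₂) = 0.3000; thus R = |r|² = 0.09000, T = 0.9100.

R = 0.0900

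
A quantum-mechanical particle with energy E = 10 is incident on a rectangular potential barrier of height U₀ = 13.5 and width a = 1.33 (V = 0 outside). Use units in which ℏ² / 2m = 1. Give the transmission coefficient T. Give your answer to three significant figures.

T = 0.0210

E < U₀: inside the barrier ψ ∝ e^{±κx} with κ = √(2m(U₀ − E))/ℏ = 1.871.
κa = 2.488, sinh(κa) = 5.978.
Matching ψ, ψ′ at both faces gives T = [1 + U₀² sinh²(κa) / (4E(U₀ − E))]⁻¹ = 1/47.53 = 0.0210.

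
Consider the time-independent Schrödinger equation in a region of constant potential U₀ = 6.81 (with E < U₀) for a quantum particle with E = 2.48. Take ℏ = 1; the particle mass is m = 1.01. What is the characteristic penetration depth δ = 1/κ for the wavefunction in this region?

Since E < U₀ the TISE in this region is ψ'' = κ²ψ with κ = √(2m(U₀ − E))/ℏ.
κ = √(2 × 1.01 × 4.33) = 2.957. The penetration depth is δ = 1/κ = 0.338.

δ = 0.338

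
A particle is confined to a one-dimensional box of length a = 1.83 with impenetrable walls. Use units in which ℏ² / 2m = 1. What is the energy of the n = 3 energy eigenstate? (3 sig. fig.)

The infinite-well eigenfunctions ψ_n = √(2/a) sin(nπx/a) vanish at both walls, giving E_n = n²π²ℏ²/(2ma²).
E_3 = 3² × π² / (2 × 0.5 × 1.83²) = 26.52.

E = 26.5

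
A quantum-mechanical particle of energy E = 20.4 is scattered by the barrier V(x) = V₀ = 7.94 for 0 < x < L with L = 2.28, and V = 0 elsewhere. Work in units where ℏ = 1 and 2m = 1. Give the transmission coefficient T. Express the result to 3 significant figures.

Above the barrier the interior wavenumber is k₂ = √(2m(E − V₀))/ℏ = 3.530, giving phase k₂L = 8.048.
Matching at both interfaces gives T⁻¹ = 1 + V₀² sin²(k₂L) / [4E(E − V₀)] = 1.060, hence T = 0.944.

T = 0.944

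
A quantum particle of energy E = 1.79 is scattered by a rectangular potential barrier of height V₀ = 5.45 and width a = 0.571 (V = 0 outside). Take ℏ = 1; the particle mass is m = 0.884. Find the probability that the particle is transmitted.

T = 0.178

Since E < V₀ the interior solution is evanescent with decay constant κ = √(2m(V₀ − E))/ℏ = 2.544.
κa = 1.453, sinh(κa) = 2.020.
Matching ψ, ψ′ at both faces gives T = [1 + V₀² sinh²(κa) / (4E(V₀ − E))]⁻¹ = 1/5.624 = 0.178.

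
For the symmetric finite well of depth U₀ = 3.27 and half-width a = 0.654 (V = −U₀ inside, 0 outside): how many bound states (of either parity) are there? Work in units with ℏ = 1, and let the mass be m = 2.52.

N = 2

The dimensionless depth is z₀ = a√(2mU₀)/ℏ = 0.654 × √(16.48) = 2.655.
A new bound state (alternating even/odd) appears each time z₀ passes a multiple of π/2, so N = ⌊2z₀/π⌋ + 1 = ⌊1.690⌋ + 1 = 2.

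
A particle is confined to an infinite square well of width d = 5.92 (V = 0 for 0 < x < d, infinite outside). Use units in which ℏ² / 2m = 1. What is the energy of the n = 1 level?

Requiring ψ(0) = ψ(d) = 0 quantises k = nπ/d, hence E_n = ℏ²k²/2m = n²π²ℏ²/(2md²).
E_1 = 1² × π² / (2 × 0.5 × 5.92²) = 0.2816.

E = 0.282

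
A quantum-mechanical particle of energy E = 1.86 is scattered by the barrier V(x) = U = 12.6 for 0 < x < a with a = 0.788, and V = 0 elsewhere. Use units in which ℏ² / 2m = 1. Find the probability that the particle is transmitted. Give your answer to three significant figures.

T = 0.0115

E < U: inside the barrier ψ ∝ e^{±κx} with κ = √(2m(U − E))/ℏ = 3.277.
κa = 2.582, sinh(κa) = 6.577.
The exact tunnelling result is T⁻¹ = 1 + U² sinh²(κa) / [4E(U − E)] = 86.94, so T = 0.0115.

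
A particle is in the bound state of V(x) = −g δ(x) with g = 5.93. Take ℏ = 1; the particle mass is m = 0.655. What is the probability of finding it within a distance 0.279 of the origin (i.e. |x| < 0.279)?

The normalised bound state is ψ = √κ e^{−κ|x|} with κ = mg/ℏ² = 3.884.
P(|x| < d) = ∫_{−d}^{d} κ e^{−2κ|x|} dx = 1 − e^{−2κd} = 1 − e^{−2.167} = 0.8855.

P = 0.886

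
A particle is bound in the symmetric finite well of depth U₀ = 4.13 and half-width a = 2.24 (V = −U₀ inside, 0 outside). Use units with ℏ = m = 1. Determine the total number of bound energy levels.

Define the well-strength parameter z₀ = (a/ℏ)√(2mU₀) = 2.24 × √(2·1·4.13) = 6.438.
A new bound state (alternating even/odd) appears each time z₀ passes a multiple of π/2, so N = ⌊2z₀/π⌋ + 1 = ⌊4.098⌋ + 1 = 5.

N = 5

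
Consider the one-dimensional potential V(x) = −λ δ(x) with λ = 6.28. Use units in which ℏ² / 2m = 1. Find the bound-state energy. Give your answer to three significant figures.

E = -9.86

For x ≠ 0 the bound state is ψ ∝ e^{−κ|x|}; integrating the TISE across the delta gives the cusp condition 2κ = 2mλ/ℏ², so κ = 3.140.
Then E = −ℏ²κ²/(2m) = −mλ²/(2ℏ²) = -9.860.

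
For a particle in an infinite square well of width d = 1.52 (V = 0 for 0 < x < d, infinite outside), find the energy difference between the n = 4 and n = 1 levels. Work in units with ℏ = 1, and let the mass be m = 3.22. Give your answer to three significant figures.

E_n = n²π²ℏ²/(2md²), so ΔE = (4² − 1²) π²ℏ²/(2md²).
ΔE = 15 × π² / (2 × 3.22 × 1.52²) = 9.950.

ΔE = 9.95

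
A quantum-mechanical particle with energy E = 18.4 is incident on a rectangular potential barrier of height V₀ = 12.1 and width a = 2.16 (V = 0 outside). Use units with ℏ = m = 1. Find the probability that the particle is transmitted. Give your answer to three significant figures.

T = 0.766

Above the barrier the interior wavenumber is k₂ = √(2m(E − V₀))/ℏ = 3.550, giving phase k₂a = 7.667.
T = [1 + V₀² sin²(k₂a) / (4E(E − V₀))]⁻¹ = 1/1.305 = 0.766.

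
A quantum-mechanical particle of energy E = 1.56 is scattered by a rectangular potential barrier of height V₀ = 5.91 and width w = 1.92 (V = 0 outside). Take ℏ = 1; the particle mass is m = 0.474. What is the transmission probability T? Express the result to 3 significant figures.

Since E < V₀ the interior solution is evanescent with decay constant κ = √(2m(V₀ − E))/ℏ = 2.031.
κw = 3.899, sinh(κw) = 24.67.
The exact tunnelling result is T⁻¹ = 1 + V₀² sinh²(κw) / [4E(V₀ − E)] = 783.9, so T = 0.00128.

T = 0.00128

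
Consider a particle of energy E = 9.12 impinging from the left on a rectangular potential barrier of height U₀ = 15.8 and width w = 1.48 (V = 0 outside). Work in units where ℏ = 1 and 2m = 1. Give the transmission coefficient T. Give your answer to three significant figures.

T = 0.00186

Since E < U₀ the interior solution is evanescent with decay constant κ = √(2m(U₀ − E))/ℏ = 2.585.
κw = 3.825, sinh(κw) = 22.91.
Matching ψ, ψ′ at both faces gives T = [1 + U₀² sinh²(κw) / (4E(U₀ − E))]⁻¹ = 1/538.7 = 0.00186.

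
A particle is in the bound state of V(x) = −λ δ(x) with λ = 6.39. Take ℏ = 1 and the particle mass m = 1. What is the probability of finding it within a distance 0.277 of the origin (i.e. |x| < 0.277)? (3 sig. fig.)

P = 0.971

The normalised bound state is ψ = √κ e^{−κ|x|} with κ = mλ/ℏ² = 6.390.
P(|x| < d) = ∫_{−d}^{d} κ e^{−2κ|x|} dx = 1 − e^{−2κd} = 1 − e^{−3.540} = 0.9710.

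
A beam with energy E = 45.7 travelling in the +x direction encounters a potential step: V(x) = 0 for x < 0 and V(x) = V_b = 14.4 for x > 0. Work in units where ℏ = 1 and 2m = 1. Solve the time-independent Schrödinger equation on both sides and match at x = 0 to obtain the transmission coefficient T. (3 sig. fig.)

On each side the TISE gives plane waves with k = √(2m(E − V))/ℏ: k₁ = √(2·½·45.7) = 6.760, k₂ = √(2·½·31.3) = 5.595.
Continuity of ψ and ψ′ at the step yields the reflection amplitude r = (k₁ − k₂)/(k₁ + k₂) = 0.09434; thus R = |r|² = 0.008900, T = 0.9911.

T = 0.991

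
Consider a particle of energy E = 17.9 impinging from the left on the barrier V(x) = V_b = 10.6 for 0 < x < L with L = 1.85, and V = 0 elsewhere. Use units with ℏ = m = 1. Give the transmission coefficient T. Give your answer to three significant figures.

E > V_b: inside the barrier k₂ = √(2m(E − V_b))/ℏ = 3.821, k₂L = 7.069.
Matching at both interfaces gives T⁻¹ = 1 + V_b² sin²(k₂L) / [4E(E − V_b)] = 1.108, hence T = 0.903.

T = 0.903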